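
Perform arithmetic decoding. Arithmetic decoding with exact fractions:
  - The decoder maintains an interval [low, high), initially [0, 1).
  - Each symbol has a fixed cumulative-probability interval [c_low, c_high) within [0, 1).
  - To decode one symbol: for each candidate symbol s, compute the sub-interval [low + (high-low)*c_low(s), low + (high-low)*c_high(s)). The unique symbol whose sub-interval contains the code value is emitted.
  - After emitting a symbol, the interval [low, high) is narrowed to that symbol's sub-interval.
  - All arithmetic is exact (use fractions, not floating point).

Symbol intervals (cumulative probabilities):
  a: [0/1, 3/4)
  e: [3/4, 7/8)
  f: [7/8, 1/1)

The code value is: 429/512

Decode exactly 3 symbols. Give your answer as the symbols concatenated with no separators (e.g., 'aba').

Step 1: interval [0/1, 1/1), width = 1/1 - 0/1 = 1/1
  'a': [0/1 + 1/1*0/1, 0/1 + 1/1*3/4) = [0/1, 3/4)
  'e': [0/1 + 1/1*3/4, 0/1 + 1/1*7/8) = [3/4, 7/8) <- contains code 429/512
  'f': [0/1 + 1/1*7/8, 0/1 + 1/1*1/1) = [7/8, 1/1)
  emit 'e', narrow to [3/4, 7/8)
Step 2: interval [3/4, 7/8), width = 7/8 - 3/4 = 1/8
  'a': [3/4 + 1/8*0/1, 3/4 + 1/8*3/4) = [3/4, 27/32) <- contains code 429/512
  'e': [3/4 + 1/8*3/4, 3/4 + 1/8*7/8) = [27/32, 55/64)
  'f': [3/4 + 1/8*7/8, 3/4 + 1/8*1/1) = [55/64, 7/8)
  emit 'a', narrow to [3/4, 27/32)
Step 3: interval [3/4, 27/32), width = 27/32 - 3/4 = 3/32
  'a': [3/4 + 3/32*0/1, 3/4 + 3/32*3/4) = [3/4, 105/128)
  'e': [3/4 + 3/32*3/4, 3/4 + 3/32*7/8) = [105/128, 213/256)
  'f': [3/4 + 3/32*7/8, 3/4 + 3/32*1/1) = [213/256, 27/32) <- contains code 429/512
  emit 'f', narrow to [213/256, 27/32)

Answer: eaf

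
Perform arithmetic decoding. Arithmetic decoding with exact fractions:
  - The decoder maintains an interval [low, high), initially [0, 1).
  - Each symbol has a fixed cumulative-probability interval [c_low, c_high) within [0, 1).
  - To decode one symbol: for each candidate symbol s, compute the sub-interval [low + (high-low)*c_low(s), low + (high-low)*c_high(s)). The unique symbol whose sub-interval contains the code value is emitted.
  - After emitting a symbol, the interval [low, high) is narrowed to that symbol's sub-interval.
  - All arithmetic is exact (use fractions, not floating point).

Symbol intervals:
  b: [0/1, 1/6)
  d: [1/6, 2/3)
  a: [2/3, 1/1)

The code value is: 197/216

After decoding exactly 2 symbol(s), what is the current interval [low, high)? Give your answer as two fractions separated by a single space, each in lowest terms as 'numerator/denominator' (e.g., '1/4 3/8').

Step 1: interval [0/1, 1/1), width = 1/1 - 0/1 = 1/1
  'b': [0/1 + 1/1*0/1, 0/1 + 1/1*1/6) = [0/1, 1/6)
  'd': [0/1 + 1/1*1/6, 0/1 + 1/1*2/3) = [1/6, 2/3)
  'a': [0/1 + 1/1*2/3, 0/1 + 1/1*1/1) = [2/3, 1/1) <- contains code 197/216
  emit 'a', narrow to [2/3, 1/1)
Step 2: interval [2/3, 1/1), width = 1/1 - 2/3 = 1/3
  'b': [2/3 + 1/3*0/1, 2/3 + 1/3*1/6) = [2/3, 13/18)
  'd': [2/3 + 1/3*1/6, 2/3 + 1/3*2/3) = [13/18, 8/9)
  'a': [2/3 + 1/3*2/3, 2/3 + 1/3*1/1) = [8/9, 1/1) <- contains code 197/216
  emit 'a', narrow to [8/9, 1/1)

Answer: 8/9 1/1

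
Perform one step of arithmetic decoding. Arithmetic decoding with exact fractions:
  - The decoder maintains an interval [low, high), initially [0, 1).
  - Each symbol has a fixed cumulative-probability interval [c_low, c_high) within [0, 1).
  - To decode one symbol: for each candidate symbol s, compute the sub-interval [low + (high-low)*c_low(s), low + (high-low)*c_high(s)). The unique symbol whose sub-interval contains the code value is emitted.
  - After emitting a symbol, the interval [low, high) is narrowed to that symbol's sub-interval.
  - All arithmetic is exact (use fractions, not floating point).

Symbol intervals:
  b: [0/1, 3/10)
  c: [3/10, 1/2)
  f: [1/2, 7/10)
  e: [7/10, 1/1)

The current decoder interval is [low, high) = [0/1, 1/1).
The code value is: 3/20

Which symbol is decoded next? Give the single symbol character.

Interval width = high − low = 1/1 − 0/1 = 1/1
Scaled code = (code − low) / width = (3/20 − 0/1) / 1/1 = 3/20
  b: [0/1, 3/10) ← scaled code falls here ✓
  c: [3/10, 1/2) 
  f: [1/2, 7/10) 
  e: [7/10, 1/1) 

Answer: b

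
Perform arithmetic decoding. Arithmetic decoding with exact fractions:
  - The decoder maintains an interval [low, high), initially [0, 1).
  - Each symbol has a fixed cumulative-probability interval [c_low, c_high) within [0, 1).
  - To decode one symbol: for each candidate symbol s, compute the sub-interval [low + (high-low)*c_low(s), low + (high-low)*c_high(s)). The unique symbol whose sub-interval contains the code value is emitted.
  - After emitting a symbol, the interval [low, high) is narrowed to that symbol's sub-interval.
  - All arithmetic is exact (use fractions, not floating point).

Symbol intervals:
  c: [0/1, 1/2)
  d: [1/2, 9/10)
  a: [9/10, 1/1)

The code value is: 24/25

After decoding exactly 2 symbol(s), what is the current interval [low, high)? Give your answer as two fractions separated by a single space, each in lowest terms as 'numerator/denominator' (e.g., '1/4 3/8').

Answer: 19/20 99/100

Derivation:
Step 1: interval [0/1, 1/1), width = 1/1 - 0/1 = 1/1
  'c': [0/1 + 1/1*0/1, 0/1 + 1/1*1/2) = [0/1, 1/2)
  'd': [0/1 + 1/1*1/2, 0/1 + 1/1*9/10) = [1/2, 9/10)
  'a': [0/1 + 1/1*9/10, 0/1 + 1/1*1/1) = [9/10, 1/1) <- contains code 24/25
  emit 'a', narrow to [9/10, 1/1)
Step 2: interval [9/10, 1/1), width = 1/1 - 9/10 = 1/10
  'c': [9/10 + 1/10*0/1, 9/10 + 1/10*1/2) = [9/10, 19/20)
  'd': [9/10 + 1/10*1/2, 9/10 + 1/10*9/10) = [19/20, 99/100) <- contains code 24/25
  'a': [9/10 + 1/10*9/10, 9/10 + 1/10*1/1) = [99/100, 1/1)
  emit 'd', narrow to [19/20, 99/100)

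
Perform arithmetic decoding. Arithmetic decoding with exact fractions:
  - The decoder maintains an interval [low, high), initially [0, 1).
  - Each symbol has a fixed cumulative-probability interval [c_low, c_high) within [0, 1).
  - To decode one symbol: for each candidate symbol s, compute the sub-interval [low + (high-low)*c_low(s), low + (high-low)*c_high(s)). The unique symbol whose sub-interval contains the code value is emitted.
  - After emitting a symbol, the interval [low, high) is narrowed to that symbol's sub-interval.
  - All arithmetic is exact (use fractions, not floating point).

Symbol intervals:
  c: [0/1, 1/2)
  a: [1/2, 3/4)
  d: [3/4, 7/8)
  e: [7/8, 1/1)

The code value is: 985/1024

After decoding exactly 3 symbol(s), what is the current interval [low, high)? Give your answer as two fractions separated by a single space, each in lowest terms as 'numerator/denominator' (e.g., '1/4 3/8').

Answer: 123/128 247/256

Derivation:
Step 1: interval [0/1, 1/1), width = 1/1 - 0/1 = 1/1
  'c': [0/1 + 1/1*0/1, 0/1 + 1/1*1/2) = [0/1, 1/2)
  'a': [0/1 + 1/1*1/2, 0/1 + 1/1*3/4) = [1/2, 3/4)
  'd': [0/1 + 1/1*3/4, 0/1 + 1/1*7/8) = [3/4, 7/8)
  'e': [0/1 + 1/1*7/8, 0/1 + 1/1*1/1) = [7/8, 1/1) <- contains code 985/1024
  emit 'e', narrow to [7/8, 1/1)
Step 2: interval [7/8, 1/1), width = 1/1 - 7/8 = 1/8
  'c': [7/8 + 1/8*0/1, 7/8 + 1/8*1/2) = [7/8, 15/16)
  'a': [7/8 + 1/8*1/2, 7/8 + 1/8*3/4) = [15/16, 31/32) <- contains code 985/1024
  'd': [7/8 + 1/8*3/4, 7/8 + 1/8*7/8) = [31/32, 63/64)
  'e': [7/8 + 1/8*7/8, 7/8 + 1/8*1/1) = [63/64, 1/1)
  emit 'a', narrow to [15/16, 31/32)
Step 3: interval [15/16, 31/32), width = 31/32 - 15/16 = 1/32
  'c': [15/16 + 1/32*0/1, 15/16 + 1/32*1/2) = [15/16, 61/64)
  'a': [15/16 + 1/32*1/2, 15/16 + 1/32*3/4) = [61/64, 123/128)
  'd': [15/16 + 1/32*3/4, 15/16 + 1/32*7/8) = [123/128, 247/256) <- contains code 985/1024
  'e': [15/16 + 1/32*7/8, 15/16 + 1/32*1/1) = [247/256, 31/32)
  emit 'd', narrow to [123/128, 247/256)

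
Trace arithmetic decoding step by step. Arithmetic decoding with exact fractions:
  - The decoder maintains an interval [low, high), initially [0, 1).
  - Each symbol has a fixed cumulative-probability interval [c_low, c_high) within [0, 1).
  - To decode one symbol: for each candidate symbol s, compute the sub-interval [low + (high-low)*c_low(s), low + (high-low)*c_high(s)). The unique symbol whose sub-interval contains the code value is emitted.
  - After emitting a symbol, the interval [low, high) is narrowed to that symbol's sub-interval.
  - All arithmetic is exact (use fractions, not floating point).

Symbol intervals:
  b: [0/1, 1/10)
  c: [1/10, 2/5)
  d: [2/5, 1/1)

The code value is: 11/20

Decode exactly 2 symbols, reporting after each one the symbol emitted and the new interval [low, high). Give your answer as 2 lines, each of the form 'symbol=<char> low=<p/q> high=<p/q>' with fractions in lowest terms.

Answer: symbol=d low=2/5 high=1/1
symbol=c low=23/50 high=16/25

Derivation:
Step 1: interval [0/1, 1/1), width = 1/1 - 0/1 = 1/1
  'b': [0/1 + 1/1*0/1, 0/1 + 1/1*1/10) = [0/1, 1/10)
  'c': [0/1 + 1/1*1/10, 0/1 + 1/1*2/5) = [1/10, 2/5)
  'd': [0/1 + 1/1*2/5, 0/1 + 1/1*1/1) = [2/5, 1/1) <- contains code 11/20
  emit 'd', narrow to [2/5, 1/1)
Step 2: interval [2/5, 1/1), width = 1/1 - 2/5 = 3/5
  'b': [2/5 + 3/5*0/1, 2/5 + 3/5*1/10) = [2/5, 23/50)
  'c': [2/5 + 3/5*1/10, 2/5 + 3/5*2/5) = [23/50, 16/25) <- contains code 11/20
  'd': [2/5 + 3/5*2/5, 2/5 + 3/5*1/1) = [16/25, 1/1)
  emit 'c', narrow to [23/50, 16/25)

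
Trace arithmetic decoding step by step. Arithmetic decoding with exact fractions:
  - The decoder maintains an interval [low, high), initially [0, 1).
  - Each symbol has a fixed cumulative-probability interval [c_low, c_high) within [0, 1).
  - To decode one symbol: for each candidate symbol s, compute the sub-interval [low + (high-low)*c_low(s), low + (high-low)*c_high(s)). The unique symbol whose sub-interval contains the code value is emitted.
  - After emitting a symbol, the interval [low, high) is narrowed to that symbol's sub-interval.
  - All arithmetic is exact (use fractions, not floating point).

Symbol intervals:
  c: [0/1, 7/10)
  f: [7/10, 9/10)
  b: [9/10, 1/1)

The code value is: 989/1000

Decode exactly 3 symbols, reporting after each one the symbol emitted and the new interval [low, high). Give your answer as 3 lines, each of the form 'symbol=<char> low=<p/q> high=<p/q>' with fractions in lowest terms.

Answer: symbol=b low=9/10 high=1/1
symbol=f low=97/100 high=99/100
symbol=b low=247/250 high=99/100

Derivation:
Step 1: interval [0/1, 1/1), width = 1/1 - 0/1 = 1/1
  'c': [0/1 + 1/1*0/1, 0/1 + 1/1*7/10) = [0/1, 7/10)
  'f': [0/1 + 1/1*7/10, 0/1 + 1/1*9/10) = [7/10, 9/10)
  'b': [0/1 + 1/1*9/10, 0/1 + 1/1*1/1) = [9/10, 1/1) <- contains code 989/1000
  emit 'b', narrow to [9/10, 1/1)
Step 2: interval [9/10, 1/1), width = 1/1 - 9/10 = 1/10
  'c': [9/10 + 1/10*0/1, 9/10 + 1/10*7/10) = [9/10, 97/100)
  'f': [9/10 + 1/10*7/10, 9/10 + 1/10*9/10) = [97/100, 99/100) <- contains code 989/1000
  'b': [9/10 + 1/10*9/10, 9/10 + 1/10*1/1) = [99/100, 1/1)
  emit 'f', narrow to [97/100, 99/100)
Step 3: interval [97/100, 99/100), width = 99/100 - 97/100 = 1/50
  'c': [97/100 + 1/50*0/1, 97/100 + 1/50*7/10) = [97/100, 123/125)
  'f': [97/100 + 1/50*7/10, 97/100 + 1/50*9/10) = [123/125, 247/250)
  'b': [97/100 + 1/50*9/10, 97/100 + 1/50*1/1) = [247/250, 99/100) <- contains code 989/1000
  emit 'b', narrow to [247/250, 99/100)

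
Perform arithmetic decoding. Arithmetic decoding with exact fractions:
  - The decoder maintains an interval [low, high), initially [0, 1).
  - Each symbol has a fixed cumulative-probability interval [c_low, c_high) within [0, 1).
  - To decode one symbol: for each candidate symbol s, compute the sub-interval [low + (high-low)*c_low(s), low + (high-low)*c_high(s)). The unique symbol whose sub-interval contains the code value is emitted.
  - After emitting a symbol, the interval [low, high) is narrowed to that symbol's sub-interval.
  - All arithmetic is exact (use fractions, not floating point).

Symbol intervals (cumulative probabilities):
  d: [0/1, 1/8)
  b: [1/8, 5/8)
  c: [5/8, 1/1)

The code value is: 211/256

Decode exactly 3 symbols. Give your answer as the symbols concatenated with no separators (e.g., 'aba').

Step 1: interval [0/1, 1/1), width = 1/1 - 0/1 = 1/1
  'd': [0/1 + 1/1*0/1, 0/1 + 1/1*1/8) = [0/1, 1/8)
  'b': [0/1 + 1/1*1/8, 0/1 + 1/1*5/8) = [1/8, 5/8)
  'c': [0/1 + 1/1*5/8, 0/1 + 1/1*1/1) = [5/8, 1/1) <- contains code 211/256
  emit 'c', narrow to [5/8, 1/1)
Step 2: interval [5/8, 1/1), width = 1/1 - 5/8 = 3/8
  'd': [5/8 + 3/8*0/1, 5/8 + 3/8*1/8) = [5/8, 43/64)
  'b': [5/8 + 3/8*1/8, 5/8 + 3/8*5/8) = [43/64, 55/64) <- contains code 211/256
  'c': [5/8 + 3/8*5/8, 5/8 + 3/8*1/1) = [55/64, 1/1)
  emit 'b', narrow to [43/64, 55/64)
Step 3: interval [43/64, 55/64), width = 55/64 - 43/64 = 3/16
  'd': [43/64 + 3/16*0/1, 43/64 + 3/16*1/8) = [43/64, 89/128)
  'b': [43/64 + 3/16*1/8, 43/64 + 3/16*5/8) = [89/128, 101/128)
  'c': [43/64 + 3/16*5/8, 43/64 + 3/16*1/1) = [101/128, 55/64) <- contains code 211/256
  emit 'c', narrow to [101/128, 55/64)

Answer: cbc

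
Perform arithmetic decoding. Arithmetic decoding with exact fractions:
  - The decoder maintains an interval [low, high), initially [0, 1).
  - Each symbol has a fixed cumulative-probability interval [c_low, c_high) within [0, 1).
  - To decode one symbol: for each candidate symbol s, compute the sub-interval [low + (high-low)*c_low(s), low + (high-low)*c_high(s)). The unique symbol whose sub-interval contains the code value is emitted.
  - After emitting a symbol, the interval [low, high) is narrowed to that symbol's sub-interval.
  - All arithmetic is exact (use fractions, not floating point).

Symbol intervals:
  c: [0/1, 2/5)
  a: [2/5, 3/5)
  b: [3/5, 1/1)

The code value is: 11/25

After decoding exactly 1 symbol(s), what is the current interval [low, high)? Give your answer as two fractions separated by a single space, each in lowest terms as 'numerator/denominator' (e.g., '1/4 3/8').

Answer: 2/5 3/5

Derivation:
Step 1: interval [0/1, 1/1), width = 1/1 - 0/1 = 1/1
  'c': [0/1 + 1/1*0/1, 0/1 + 1/1*2/5) = [0/1, 2/5)
  'a': [0/1 + 1/1*2/5, 0/1 + 1/1*3/5) = [2/5, 3/5) <- contains code 11/25
  'b': [0/1 + 1/1*3/5, 0/1 + 1/1*1/1) = [3/5, 1/1)
  emit 'a', narrow to [2/5, 3/5)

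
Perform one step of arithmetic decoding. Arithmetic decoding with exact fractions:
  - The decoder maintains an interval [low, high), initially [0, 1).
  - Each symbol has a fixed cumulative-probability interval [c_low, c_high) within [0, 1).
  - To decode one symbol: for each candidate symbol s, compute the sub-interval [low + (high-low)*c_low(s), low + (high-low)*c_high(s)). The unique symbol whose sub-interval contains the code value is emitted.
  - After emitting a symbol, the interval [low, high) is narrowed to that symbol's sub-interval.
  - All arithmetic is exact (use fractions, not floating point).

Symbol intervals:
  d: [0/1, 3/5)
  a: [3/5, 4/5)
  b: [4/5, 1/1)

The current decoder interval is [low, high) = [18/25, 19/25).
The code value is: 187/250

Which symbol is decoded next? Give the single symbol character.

Answer: a

Derivation:
Interval width = high − low = 19/25 − 18/25 = 1/25
Scaled code = (code − low) / width = (187/250 − 18/25) / 1/25 = 7/10
  d: [0/1, 3/5) 
  a: [3/5, 4/5) ← scaled code falls here ✓
  b: [4/5, 1/1) 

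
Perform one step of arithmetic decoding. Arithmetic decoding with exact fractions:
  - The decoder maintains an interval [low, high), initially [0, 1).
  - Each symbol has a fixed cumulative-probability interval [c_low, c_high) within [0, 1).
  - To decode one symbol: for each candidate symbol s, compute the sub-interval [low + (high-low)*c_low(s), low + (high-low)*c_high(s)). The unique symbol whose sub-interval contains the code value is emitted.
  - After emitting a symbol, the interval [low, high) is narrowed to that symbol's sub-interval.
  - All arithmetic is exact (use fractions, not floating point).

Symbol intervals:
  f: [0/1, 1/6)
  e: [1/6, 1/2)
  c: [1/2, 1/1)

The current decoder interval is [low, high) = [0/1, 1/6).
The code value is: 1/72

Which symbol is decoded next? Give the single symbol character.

Interval width = high − low = 1/6 − 0/1 = 1/6
Scaled code = (code − low) / width = (1/72 − 0/1) / 1/6 = 1/12
  f: [0/1, 1/6) ← scaled code falls here ✓
  e: [1/6, 1/2) 
  c: [1/2, 1/1) 

Answer: f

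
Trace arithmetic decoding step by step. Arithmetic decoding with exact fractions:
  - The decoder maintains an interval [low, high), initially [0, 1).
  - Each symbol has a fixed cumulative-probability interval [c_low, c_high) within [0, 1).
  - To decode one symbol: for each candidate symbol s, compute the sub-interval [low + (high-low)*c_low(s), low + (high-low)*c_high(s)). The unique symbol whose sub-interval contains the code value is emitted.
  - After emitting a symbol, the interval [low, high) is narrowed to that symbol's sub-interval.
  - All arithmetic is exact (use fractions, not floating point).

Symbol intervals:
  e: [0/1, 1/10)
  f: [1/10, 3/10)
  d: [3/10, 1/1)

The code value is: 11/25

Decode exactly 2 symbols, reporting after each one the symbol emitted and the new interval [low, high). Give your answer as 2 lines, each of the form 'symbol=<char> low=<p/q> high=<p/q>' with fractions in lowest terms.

Answer: symbol=d low=3/10 high=1/1
symbol=f low=37/100 high=51/100

Derivation:
Step 1: interval [0/1, 1/1), width = 1/1 - 0/1 = 1/1
  'e': [0/1 + 1/1*0/1, 0/1 + 1/1*1/10) = [0/1, 1/10)
  'f': [0/1 + 1/1*1/10, 0/1 + 1/1*3/10) = [1/10, 3/10)
  'd': [0/1 + 1/1*3/10, 0/1 + 1/1*1/1) = [3/10, 1/1) <- contains code 11/25
  emit 'd', narrow to [3/10, 1/1)
Step 2: interval [3/10, 1/1), width = 1/1 - 3/10 = 7/10
  'e': [3/10 + 7/10*0/1, 3/10 + 7/10*1/10) = [3/10, 37/100)
  'f': [3/10 + 7/10*1/10, 3/10 + 7/10*3/10) = [37/100, 51/100) <- contains code 11/25
  'd': [3/10 + 7/10*3/10, 3/10 + 7/10*1/1) = [51/100, 1/1)
  emit 'f', narrow to [37/100, 51/100)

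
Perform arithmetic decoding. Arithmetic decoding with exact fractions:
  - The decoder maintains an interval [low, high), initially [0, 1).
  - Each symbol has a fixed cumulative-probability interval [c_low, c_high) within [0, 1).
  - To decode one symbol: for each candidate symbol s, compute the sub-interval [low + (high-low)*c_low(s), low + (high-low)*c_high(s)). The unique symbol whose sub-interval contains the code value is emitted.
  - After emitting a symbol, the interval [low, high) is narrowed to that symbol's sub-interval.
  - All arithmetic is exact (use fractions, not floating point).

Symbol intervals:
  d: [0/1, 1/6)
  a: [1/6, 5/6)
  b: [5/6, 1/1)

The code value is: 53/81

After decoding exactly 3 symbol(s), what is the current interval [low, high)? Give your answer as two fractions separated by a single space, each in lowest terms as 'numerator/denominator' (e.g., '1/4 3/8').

Step 1: interval [0/1, 1/1), width = 1/1 - 0/1 = 1/1
  'd': [0/1 + 1/1*0/1, 0/1 + 1/1*1/6) = [0/1, 1/6)
  'a': [0/1 + 1/1*1/6, 0/1 + 1/1*5/6) = [1/6, 5/6) <- contains code 53/81
  'b': [0/1 + 1/1*5/6, 0/1 + 1/1*1/1) = [5/6, 1/1)
  emit 'a', narrow to [1/6, 5/6)
Step 2: interval [1/6, 5/6), width = 5/6 - 1/6 = 2/3
  'd': [1/6 + 2/3*0/1, 1/6 + 2/3*1/6) = [1/6, 5/18)
  'a': [1/6 + 2/3*1/6, 1/6 + 2/3*5/6) = [5/18, 13/18) <- contains code 53/81
  'b': [1/6 + 2/3*5/6, 1/6 + 2/3*1/1) = [13/18, 5/6)
  emit 'a', narrow to [5/18, 13/18)
Step 3: interval [5/18, 13/18), width = 13/18 - 5/18 = 4/9
  'd': [5/18 + 4/9*0/1, 5/18 + 4/9*1/6) = [5/18, 19/54)
  'a': [5/18 + 4/9*1/6, 5/18 + 4/9*5/6) = [19/54, 35/54)
  'b': [5/18 + 4/9*5/6, 5/18 + 4/9*1/1) = [35/54, 13/18) <- contains code 53/81
  emit 'b', narrow to [35/54, 13/18)

Answer: 35/54 13/18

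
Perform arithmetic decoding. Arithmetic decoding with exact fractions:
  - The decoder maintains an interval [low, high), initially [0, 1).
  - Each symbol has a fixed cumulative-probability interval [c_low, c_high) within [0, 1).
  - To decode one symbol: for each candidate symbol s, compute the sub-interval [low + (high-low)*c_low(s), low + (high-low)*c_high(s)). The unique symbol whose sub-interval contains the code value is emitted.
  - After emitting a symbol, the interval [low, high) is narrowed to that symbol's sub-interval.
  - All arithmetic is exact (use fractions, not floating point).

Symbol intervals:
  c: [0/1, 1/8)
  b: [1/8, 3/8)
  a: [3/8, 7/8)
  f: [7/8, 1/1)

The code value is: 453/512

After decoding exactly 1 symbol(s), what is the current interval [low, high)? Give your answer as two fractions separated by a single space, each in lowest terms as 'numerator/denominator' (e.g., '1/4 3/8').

Step 1: interval [0/1, 1/1), width = 1/1 - 0/1 = 1/1
  'c': [0/1 + 1/1*0/1, 0/1 + 1/1*1/8) = [0/1, 1/8)
  'b': [0/1 + 1/1*1/8, 0/1 + 1/1*3/8) = [1/8, 3/8)
  'a': [0/1 + 1/1*3/8, 0/1 + 1/1*7/8) = [3/8, 7/8)
  'f': [0/1 + 1/1*7/8, 0/1 + 1/1*1/1) = [7/8, 1/1) <- contains code 453/512
  emit 'f', narrow to [7/8, 1/1)

Answer: 7/8 1/1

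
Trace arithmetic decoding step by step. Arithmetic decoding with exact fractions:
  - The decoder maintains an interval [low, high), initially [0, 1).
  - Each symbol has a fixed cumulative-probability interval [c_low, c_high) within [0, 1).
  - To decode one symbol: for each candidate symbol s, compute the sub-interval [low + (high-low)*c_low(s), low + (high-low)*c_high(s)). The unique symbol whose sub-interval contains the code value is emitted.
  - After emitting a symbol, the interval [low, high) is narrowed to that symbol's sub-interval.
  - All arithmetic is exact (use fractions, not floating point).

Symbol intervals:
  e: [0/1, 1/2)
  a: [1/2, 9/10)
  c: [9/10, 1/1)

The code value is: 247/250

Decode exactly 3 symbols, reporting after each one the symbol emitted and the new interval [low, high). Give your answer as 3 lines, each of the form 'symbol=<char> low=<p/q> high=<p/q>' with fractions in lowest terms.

Answer: symbol=c low=9/10 high=1/1
symbol=a low=19/20 high=99/100
symbol=c low=493/500 high=99/100

Derivation:
Step 1: interval [0/1, 1/1), width = 1/1 - 0/1 = 1/1
  'e': [0/1 + 1/1*0/1, 0/1 + 1/1*1/2) = [0/1, 1/2)
  'a': [0/1 + 1/1*1/2, 0/1 + 1/1*9/10) = [1/2, 9/10)
  'c': [0/1 + 1/1*9/10, 0/1 + 1/1*1/1) = [9/10, 1/1) <- contains code 247/250
  emit 'c', narrow to [9/10, 1/1)
Step 2: interval [9/10, 1/1), width = 1/1 - 9/10 = 1/10
  'e': [9/10 + 1/10*0/1, 9/10 + 1/10*1/2) = [9/10, 19/20)
  'a': [9/10 + 1/10*1/2, 9/10 + 1/10*9/10) = [19/20, 99/100) <- contains code 247/250
  'c': [9/10 + 1/10*9/10, 9/10 + 1/10*1/1) = [99/100, 1/1)
  emit 'a', narrow to [19/20, 99/100)
Step 3: interval [19/20, 99/100), width = 99/100 - 19/20 = 1/25
  'e': [19/20 + 1/25*0/1, 19/20 + 1/25*1/2) = [19/20, 97/100)
  'a': [19/20 + 1/25*1/2, 19/20 + 1/25*9/10) = [97/100, 493/500)
  'c': [19/20 + 1/25*9/10, 19/20 + 1/25*1/1) = [493/500, 99/100) <- contains code 247/250
  emit 'c', narrow to [493/500, 99/100)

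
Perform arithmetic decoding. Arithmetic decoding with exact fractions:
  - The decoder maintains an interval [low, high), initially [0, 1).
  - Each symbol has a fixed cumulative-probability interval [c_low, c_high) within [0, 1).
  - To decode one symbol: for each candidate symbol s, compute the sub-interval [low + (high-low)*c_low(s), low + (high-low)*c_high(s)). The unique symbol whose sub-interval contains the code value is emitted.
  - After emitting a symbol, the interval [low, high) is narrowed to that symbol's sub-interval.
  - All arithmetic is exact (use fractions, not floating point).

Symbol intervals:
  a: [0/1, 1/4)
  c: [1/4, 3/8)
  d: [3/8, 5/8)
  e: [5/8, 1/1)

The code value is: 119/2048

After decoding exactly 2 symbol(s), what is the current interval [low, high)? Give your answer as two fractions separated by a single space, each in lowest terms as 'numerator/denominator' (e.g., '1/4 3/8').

Step 1: interval [0/1, 1/1), width = 1/1 - 0/1 = 1/1
  'a': [0/1 + 1/1*0/1, 0/1 + 1/1*1/4) = [0/1, 1/4) <- contains code 119/2048
  'c': [0/1 + 1/1*1/4, 0/1 + 1/1*3/8) = [1/4, 3/8)
  'd': [0/1 + 1/1*3/8, 0/1 + 1/1*5/8) = [3/8, 5/8)
  'e': [0/1 + 1/1*5/8, 0/1 + 1/1*1/1) = [5/8, 1/1)
  emit 'a', narrow to [0/1, 1/4)
Step 2: interval [0/1, 1/4), width = 1/4 - 0/1 = 1/4
  'a': [0/1 + 1/4*0/1, 0/1 + 1/4*1/4) = [0/1, 1/16) <- contains code 119/2048
  'c': [0/1 + 1/4*1/4, 0/1 + 1/4*3/8) = [1/16, 3/32)
  'd': [0/1 + 1/4*3/8, 0/1 + 1/4*5/8) = [3/32, 5/32)
  'e': [0/1 + 1/4*5/8, 0/1 + 1/4*1/1) = [5/32, 1/4)
  emit 'a', narrow to [0/1, 1/16)

Answer: 0/1 1/16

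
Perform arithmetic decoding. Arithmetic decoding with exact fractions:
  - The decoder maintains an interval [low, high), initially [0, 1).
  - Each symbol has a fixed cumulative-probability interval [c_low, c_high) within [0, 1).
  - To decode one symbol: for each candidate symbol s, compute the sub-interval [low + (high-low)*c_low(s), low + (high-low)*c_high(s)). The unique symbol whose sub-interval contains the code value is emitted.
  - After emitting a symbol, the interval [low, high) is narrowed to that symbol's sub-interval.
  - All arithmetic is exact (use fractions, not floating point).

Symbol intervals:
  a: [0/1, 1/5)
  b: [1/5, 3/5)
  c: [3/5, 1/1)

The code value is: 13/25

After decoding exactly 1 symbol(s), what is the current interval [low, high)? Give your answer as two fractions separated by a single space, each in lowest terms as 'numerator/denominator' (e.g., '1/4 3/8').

Step 1: interval [0/1, 1/1), width = 1/1 - 0/1 = 1/1
  'a': [0/1 + 1/1*0/1, 0/1 + 1/1*1/5) = [0/1, 1/5)
  'b': [0/1 + 1/1*1/5, 0/1 + 1/1*3/5) = [1/5, 3/5) <- contains code 13/25
  'c': [0/1 + 1/1*3/5, 0/1 + 1/1*1/1) = [3/5, 1/1)
  emit 'b', narrow to [1/5, 3/5)

Answer: 1/5 3/5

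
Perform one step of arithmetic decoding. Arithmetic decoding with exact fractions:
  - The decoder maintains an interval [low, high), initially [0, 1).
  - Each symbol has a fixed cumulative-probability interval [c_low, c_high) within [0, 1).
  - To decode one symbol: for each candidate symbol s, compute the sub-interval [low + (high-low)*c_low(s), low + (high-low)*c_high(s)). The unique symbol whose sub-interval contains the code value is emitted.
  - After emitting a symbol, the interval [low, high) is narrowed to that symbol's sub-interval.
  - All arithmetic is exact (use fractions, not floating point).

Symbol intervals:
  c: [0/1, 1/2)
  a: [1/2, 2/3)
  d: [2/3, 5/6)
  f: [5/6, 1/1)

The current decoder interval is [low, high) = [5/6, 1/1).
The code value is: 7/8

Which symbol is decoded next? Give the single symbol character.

Interval width = high − low = 1/1 − 5/6 = 1/6
Scaled code = (code − low) / width = (7/8 − 5/6) / 1/6 = 1/4
  c: [0/1, 1/2) ← scaled code falls here ✓
  a: [1/2, 2/3) 
  d: [2/3, 5/6) 
  f: [5/6, 1/1) 

Answer: c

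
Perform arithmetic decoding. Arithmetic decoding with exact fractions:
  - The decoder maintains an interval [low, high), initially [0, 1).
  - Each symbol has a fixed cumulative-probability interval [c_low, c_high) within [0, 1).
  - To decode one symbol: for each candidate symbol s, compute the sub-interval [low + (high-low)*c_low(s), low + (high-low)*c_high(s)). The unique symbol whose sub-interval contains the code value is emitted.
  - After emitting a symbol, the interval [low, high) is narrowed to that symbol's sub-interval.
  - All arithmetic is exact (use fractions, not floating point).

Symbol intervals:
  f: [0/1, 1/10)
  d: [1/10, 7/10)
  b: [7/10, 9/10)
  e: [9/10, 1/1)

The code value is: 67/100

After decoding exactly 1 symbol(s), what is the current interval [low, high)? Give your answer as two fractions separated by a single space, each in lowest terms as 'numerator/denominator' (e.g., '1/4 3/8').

Answer: 1/10 7/10

Derivation:
Step 1: interval [0/1, 1/1), width = 1/1 - 0/1 = 1/1
  'f': [0/1 + 1/1*0/1, 0/1 + 1/1*1/10) = [0/1, 1/10)
  'd': [0/1 + 1/1*1/10, 0/1 + 1/1*7/10) = [1/10, 7/10) <- contains code 67/100
  'b': [0/1 + 1/1*7/10, 0/1 + 1/1*9/10) = [7/10, 9/10)
  'e': [0/1 + 1/1*9/10, 0/1 + 1/1*1/1) = [9/10, 1/1)
  emit 'd', narrow to [1/10, 7/10)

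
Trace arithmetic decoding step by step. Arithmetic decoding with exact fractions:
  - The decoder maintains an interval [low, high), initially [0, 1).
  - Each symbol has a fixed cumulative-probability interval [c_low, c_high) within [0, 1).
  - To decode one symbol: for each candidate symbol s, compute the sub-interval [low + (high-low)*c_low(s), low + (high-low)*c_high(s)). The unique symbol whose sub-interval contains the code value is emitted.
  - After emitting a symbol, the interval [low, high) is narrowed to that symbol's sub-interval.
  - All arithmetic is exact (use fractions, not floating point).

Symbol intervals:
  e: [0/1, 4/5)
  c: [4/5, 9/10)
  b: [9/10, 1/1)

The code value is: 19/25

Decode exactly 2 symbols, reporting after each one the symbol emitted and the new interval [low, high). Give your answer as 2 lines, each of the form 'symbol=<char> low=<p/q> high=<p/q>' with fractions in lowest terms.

Step 1: interval [0/1, 1/1), width = 1/1 - 0/1 = 1/1
  'e': [0/1 + 1/1*0/1, 0/1 + 1/1*4/5) = [0/1, 4/5) <- contains code 19/25
  'c': [0/1 + 1/1*4/5, 0/1 + 1/1*9/10) = [4/5, 9/10)
  'b': [0/1 + 1/1*9/10, 0/1 + 1/1*1/1) = [9/10, 1/1)
  emit 'e', narrow to [0/1, 4/5)
Step 2: interval [0/1, 4/5), width = 4/5 - 0/1 = 4/5
  'e': [0/1 + 4/5*0/1, 0/1 + 4/5*4/5) = [0/1, 16/25)
  'c': [0/1 + 4/5*4/5, 0/1 + 4/5*9/10) = [16/25, 18/25)
  'b': [0/1 + 4/5*9/10, 0/1 + 4/5*1/1) = [18/25, 4/5) <- contains code 19/25
  emit 'b', narrow to [18/25, 4/5)

Answer: symbol=e low=0/1 high=4/5
symbol=b low=18/25 high=4/5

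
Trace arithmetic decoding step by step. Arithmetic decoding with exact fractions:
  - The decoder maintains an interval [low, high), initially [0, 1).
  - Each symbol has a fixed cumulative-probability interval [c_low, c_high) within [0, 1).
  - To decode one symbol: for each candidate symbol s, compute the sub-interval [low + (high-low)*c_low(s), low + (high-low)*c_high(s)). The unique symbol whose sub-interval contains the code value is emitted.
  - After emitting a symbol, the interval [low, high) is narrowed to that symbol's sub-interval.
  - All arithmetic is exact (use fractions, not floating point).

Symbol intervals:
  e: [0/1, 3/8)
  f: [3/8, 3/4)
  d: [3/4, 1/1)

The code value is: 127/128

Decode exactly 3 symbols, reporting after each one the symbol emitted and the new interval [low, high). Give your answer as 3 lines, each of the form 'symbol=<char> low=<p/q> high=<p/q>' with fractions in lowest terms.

Step 1: interval [0/1, 1/1), width = 1/1 - 0/1 = 1/1
  'e': [0/1 + 1/1*0/1, 0/1 + 1/1*3/8) = [0/1, 3/8)
  'f': [0/1 + 1/1*3/8, 0/1 + 1/1*3/4) = [3/8, 3/4)
  'd': [0/1 + 1/1*3/4, 0/1 + 1/1*1/1) = [3/4, 1/1) <- contains code 127/128
  emit 'd', narrow to [3/4, 1/1)
Step 2: interval [3/4, 1/1), width = 1/1 - 3/4 = 1/4
  'e': [3/4 + 1/4*0/1, 3/4 + 1/4*3/8) = [3/4, 27/32)
  'f': [3/4 + 1/4*3/8, 3/4 + 1/4*3/4) = [27/32, 15/16)
  'd': [3/4 + 1/4*3/4, 3/4 + 1/4*1/1) = [15/16, 1/1) <- contains code 127/128
  emit 'd', narrow to [15/16, 1/1)
Step 3: interval [15/16, 1/1), width = 1/1 - 15/16 = 1/16
  'e': [15/16 + 1/16*0/1, 15/16 + 1/16*3/8) = [15/16, 123/128)
  'f': [15/16 + 1/16*3/8, 15/16 + 1/16*3/4) = [123/128, 63/64)
  'd': [15/16 + 1/16*3/4, 15/16 + 1/16*1/1) = [63/64, 1/1) <- contains code 127/128
  emit 'd', narrow to [63/64, 1/1)

Answer: symbol=d low=3/4 high=1/1
symbol=d low=15/16 high=1/1
symbol=d low=63/64 high=1/1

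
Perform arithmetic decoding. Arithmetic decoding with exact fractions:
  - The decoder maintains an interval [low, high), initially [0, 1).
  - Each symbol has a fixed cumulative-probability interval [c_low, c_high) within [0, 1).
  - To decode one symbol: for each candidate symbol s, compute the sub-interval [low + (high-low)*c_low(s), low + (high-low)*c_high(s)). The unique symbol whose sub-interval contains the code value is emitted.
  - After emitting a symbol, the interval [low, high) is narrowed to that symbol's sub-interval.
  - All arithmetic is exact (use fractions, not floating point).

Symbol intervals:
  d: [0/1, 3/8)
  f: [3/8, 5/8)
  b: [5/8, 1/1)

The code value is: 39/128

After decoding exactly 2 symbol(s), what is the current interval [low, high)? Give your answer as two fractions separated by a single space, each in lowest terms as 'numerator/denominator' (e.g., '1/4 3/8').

Answer: 15/64 3/8

Derivation:
Step 1: interval [0/1, 1/1), width = 1/1 - 0/1 = 1/1
  'd': [0/1 + 1/1*0/1, 0/1 + 1/1*3/8) = [0/1, 3/8) <- contains code 39/128
  'f': [0/1 + 1/1*3/8, 0/1 + 1/1*5/8) = [3/8, 5/8)
  'b': [0/1 + 1/1*5/8, 0/1 + 1/1*1/1) = [5/8, 1/1)
  emit 'd', narrow to [0/1, 3/8)
Step 2: interval [0/1, 3/8), width = 3/8 - 0/1 = 3/8
  'd': [0/1 + 3/8*0/1, 0/1 + 3/8*3/8) = [0/1, 9/64)
  'f': [0/1 + 3/8*3/8, 0/1 + 3/8*5/8) = [9/64, 15/64)
  'b': [0/1 + 3/8*5/8, 0/1 + 3/8*1/1) = [15/64, 3/8) <- contains code 39/128
  emit 'b', narrow to [15/64, 3/8)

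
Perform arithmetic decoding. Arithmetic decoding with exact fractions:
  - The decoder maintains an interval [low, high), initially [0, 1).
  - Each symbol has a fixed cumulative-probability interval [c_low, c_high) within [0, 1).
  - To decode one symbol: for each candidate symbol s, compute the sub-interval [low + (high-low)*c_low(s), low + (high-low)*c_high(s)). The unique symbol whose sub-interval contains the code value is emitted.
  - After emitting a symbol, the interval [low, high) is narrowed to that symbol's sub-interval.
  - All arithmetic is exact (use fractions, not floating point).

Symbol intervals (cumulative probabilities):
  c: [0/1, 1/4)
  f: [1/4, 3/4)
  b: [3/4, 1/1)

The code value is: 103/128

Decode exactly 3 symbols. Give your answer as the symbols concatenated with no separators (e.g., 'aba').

Answer: bcb

Derivation:
Step 1: interval [0/1, 1/1), width = 1/1 - 0/1 = 1/1
  'c': [0/1 + 1/1*0/1, 0/1 + 1/1*1/4) = [0/1, 1/4)
  'f': [0/1 + 1/1*1/4, 0/1 + 1/1*3/4) = [1/4, 3/4)
  'b': [0/1 + 1/1*3/4, 0/1 + 1/1*1/1) = [3/4, 1/1) <- contains code 103/128
  emit 'b', narrow to [3/4, 1/1)
Step 2: interval [3/4, 1/1), width = 1/1 - 3/4 = 1/4
  'c': [3/4 + 1/4*0/1, 3/4 + 1/4*1/4) = [3/4, 13/16) <- contains code 103/128
  'f': [3/4 + 1/4*1/4, 3/4 + 1/4*3/4) = [13/16, 15/16)
  'b': [3/4 + 1/4*3/4, 3/4 + 1/4*1/1) = [15/16, 1/1)
  emit 'c', narrow to [3/4, 13/16)
Step 3: interval [3/4, 13/16), width = 13/16 - 3/4 = 1/16
  'c': [3/4 + 1/16*0/1, 3/4 + 1/16*1/4) = [3/4, 49/64)
  'f': [3/4 + 1/16*1/4, 3/4 + 1/16*3/4) = [49/64, 51/64)
  'b': [3/4 + 1/16*3/4, 3/4 + 1/16*1/1) = [51/64, 13/16) <- contains code 103/128
  emit 'b', narrow to [51/64, 13/16)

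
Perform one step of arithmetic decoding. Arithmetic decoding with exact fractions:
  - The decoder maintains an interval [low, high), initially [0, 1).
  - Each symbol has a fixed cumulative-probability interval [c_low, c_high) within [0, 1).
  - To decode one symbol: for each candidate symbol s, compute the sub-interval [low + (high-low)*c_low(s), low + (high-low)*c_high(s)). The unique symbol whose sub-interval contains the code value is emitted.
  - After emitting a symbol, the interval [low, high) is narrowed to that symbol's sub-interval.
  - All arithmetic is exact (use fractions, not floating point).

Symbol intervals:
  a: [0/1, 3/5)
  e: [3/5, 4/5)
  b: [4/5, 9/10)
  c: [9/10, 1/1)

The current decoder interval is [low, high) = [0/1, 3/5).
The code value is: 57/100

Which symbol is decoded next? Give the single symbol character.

Interval width = high − low = 3/5 − 0/1 = 3/5
Scaled code = (code − low) / width = (57/100 − 0/1) / 3/5 = 19/20
  a: [0/1, 3/5) 
  e: [3/5, 4/5) 
  b: [4/5, 9/10) 
  c: [9/10, 1/1) ← scaled code falls here ✓

Answer: c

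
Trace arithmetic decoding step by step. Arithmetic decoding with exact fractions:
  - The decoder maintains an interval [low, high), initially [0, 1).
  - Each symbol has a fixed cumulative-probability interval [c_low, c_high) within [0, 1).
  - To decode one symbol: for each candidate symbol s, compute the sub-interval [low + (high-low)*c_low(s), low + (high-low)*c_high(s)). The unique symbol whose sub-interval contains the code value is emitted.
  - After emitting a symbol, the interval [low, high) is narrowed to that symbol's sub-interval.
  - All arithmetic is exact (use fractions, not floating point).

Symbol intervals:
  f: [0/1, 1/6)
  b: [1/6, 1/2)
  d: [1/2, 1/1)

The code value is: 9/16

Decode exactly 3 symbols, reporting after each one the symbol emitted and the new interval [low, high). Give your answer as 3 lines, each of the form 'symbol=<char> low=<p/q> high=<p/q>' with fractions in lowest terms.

Step 1: interval [0/1, 1/1), width = 1/1 - 0/1 = 1/1
  'f': [0/1 + 1/1*0/1, 0/1 + 1/1*1/6) = [0/1, 1/6)
  'b': [0/1 + 1/1*1/6, 0/1 + 1/1*1/2) = [1/6, 1/2)
  'd': [0/1 + 1/1*1/2, 0/1 + 1/1*1/1) = [1/2, 1/1) <- contains code 9/16
  emit 'd', narrow to [1/2, 1/1)
Step 2: interval [1/2, 1/1), width = 1/1 - 1/2 = 1/2
  'f': [1/2 + 1/2*0/1, 1/2 + 1/2*1/6) = [1/2, 7/12) <- contains code 9/16
  'b': [1/2 + 1/2*1/6, 1/2 + 1/2*1/2) = [7/12, 3/4)
  'd': [1/2 + 1/2*1/2, 1/2 + 1/2*1/1) = [3/4, 1/1)
  emit 'f', narrow to [1/2, 7/12)
Step 3: interval [1/2, 7/12), width = 7/12 - 1/2 = 1/12
  'f': [1/2 + 1/12*0/1, 1/2 + 1/12*1/6) = [1/2, 37/72)
  'b': [1/2 + 1/12*1/6, 1/2 + 1/12*1/2) = [37/72, 13/24)
  'd': [1/2 + 1/12*1/2, 1/2 + 1/12*1/1) = [13/24, 7/12) <- contains code 9/16
  emit 'd', narrow to [13/24, 7/12)

Answer: symbol=d low=1/2 high=1/1
symbol=f low=1/2 high=7/12
symbol=d low=13/24 high=7/12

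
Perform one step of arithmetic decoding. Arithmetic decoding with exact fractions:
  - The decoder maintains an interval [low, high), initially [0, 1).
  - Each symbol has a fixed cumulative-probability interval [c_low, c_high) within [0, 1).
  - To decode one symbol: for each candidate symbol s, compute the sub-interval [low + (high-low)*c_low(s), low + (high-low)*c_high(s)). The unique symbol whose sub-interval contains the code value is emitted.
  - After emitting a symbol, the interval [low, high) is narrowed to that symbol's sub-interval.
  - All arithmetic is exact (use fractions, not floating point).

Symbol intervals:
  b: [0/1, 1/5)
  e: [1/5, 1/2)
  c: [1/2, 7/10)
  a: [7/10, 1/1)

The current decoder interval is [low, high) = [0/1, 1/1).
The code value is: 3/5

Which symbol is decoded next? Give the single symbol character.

Answer: c

Derivation:
Interval width = high − low = 1/1 − 0/1 = 1/1
Scaled code = (code − low) / width = (3/5 − 0/1) / 1/1 = 3/5
  b: [0/1, 1/5) 
  e: [1/5, 1/2) 
  c: [1/2, 7/10) ← scaled code falls here ✓
  a: [7/10, 1/1) 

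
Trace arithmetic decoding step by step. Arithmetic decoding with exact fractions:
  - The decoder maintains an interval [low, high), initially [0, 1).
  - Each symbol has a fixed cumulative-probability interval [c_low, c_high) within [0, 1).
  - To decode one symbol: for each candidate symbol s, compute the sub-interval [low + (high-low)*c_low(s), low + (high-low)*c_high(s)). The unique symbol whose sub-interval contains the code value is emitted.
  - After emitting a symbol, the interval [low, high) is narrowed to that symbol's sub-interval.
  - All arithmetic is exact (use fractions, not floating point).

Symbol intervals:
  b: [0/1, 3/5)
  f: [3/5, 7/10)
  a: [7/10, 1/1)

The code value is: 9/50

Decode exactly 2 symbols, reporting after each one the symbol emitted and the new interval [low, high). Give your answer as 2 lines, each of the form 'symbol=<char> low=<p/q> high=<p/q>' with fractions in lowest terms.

Answer: symbol=b low=0/1 high=3/5
symbol=b low=0/1 high=9/25

Derivation:
Step 1: interval [0/1, 1/1), width = 1/1 - 0/1 = 1/1
  'b': [0/1 + 1/1*0/1, 0/1 + 1/1*3/5) = [0/1, 3/5) <- contains code 9/50
  'f': [0/1 + 1/1*3/5, 0/1 + 1/1*7/10) = [3/5, 7/10)
  'a': [0/1 + 1/1*7/10, 0/1 + 1/1*1/1) = [7/10, 1/1)
  emit 'b', narrow to [0/1, 3/5)
Step 2: interval [0/1, 3/5), width = 3/5 - 0/1 = 3/5
  'b': [0/1 + 3/5*0/1, 0/1 + 3/5*3/5) = [0/1, 9/25) <- contains code 9/50
  'f': [0/1 + 3/5*3/5, 0/1 + 3/5*7/10) = [9/25, 21/50)
  'a': [0/1 + 3/5*7/10, 0/1 + 3/5*1/1) = [21/50, 3/5)
  emit 'b', narrow to [0/1, 9/25)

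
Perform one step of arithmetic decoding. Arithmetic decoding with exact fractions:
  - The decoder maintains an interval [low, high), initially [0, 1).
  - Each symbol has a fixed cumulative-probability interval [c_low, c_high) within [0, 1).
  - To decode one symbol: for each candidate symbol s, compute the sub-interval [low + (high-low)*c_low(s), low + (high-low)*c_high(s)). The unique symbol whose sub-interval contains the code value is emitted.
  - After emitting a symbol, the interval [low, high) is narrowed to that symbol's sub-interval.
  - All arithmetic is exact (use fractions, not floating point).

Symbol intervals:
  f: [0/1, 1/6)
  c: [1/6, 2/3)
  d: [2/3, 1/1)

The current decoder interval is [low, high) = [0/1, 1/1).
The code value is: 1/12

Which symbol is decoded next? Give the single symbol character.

Answer: f

Derivation:
Interval width = high − low = 1/1 − 0/1 = 1/1
Scaled code = (code − low) / width = (1/12 − 0/1) / 1/1 = 1/12
  f: [0/1, 1/6) ← scaled code falls here ✓
  c: [1/6, 2/3) 
  d: [2/3, 1/1) 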